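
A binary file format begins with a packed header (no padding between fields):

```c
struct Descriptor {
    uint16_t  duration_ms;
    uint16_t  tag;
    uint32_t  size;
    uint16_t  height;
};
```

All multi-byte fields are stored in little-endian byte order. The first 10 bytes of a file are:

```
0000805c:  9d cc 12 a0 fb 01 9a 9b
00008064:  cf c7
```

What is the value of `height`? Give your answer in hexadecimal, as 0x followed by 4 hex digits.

0xC7CF

`height` follows `duration_ms` (2 B), `tag` (2 B), `size` (4 B), so it starts at offset 2 + 2 + 4 = 8 and occupies 2 bytes.
Bytes at offsets 8..9: CF C7.
In little-endian order the low byte comes first in memory.
Reassemble most-significant byte first: C7 CF → 0xC7CF.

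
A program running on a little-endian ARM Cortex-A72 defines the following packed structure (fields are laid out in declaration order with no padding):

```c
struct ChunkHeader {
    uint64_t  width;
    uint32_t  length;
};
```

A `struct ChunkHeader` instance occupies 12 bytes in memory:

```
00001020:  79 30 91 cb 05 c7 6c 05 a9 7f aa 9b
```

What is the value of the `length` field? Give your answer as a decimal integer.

2611642281

`length` follows `width` (8 bytes), so it starts at byte offset 8 and occupies 4 bytes.
Bytes at offsets 8..11: A9 7F AA 9B.
Little-endian: lowest address holds the least-significant byte.
Reassemble most-significant byte first: 9B AA 7F A9 → 0x9BAA7FA9.
0x9BAA7FA9 = 2611642281.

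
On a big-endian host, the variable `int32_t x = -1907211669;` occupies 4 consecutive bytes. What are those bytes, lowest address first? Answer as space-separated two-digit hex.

Two's complement of -1907211669 in 32 bits: 1907211669 = 0x71ADBD95; invert → 0x8E52426A; add 1 → 0x8E52426B.
Split into bytes (most-significant first): 8E 52 42 6B.
Big-endian stores the most-significant byte at the lowest address.
So the memory order matches the most-significant-first order: 8E 52 42 6B.

8E 52 42 6B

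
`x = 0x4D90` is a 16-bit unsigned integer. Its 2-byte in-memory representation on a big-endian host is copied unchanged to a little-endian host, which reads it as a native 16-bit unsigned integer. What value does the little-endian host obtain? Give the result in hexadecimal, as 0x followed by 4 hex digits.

Stored big-endian, the bytes at ascending addresses are 4D 90.
Read back as little-endian, the first byte is least significant, giving 0x904D.

0x904D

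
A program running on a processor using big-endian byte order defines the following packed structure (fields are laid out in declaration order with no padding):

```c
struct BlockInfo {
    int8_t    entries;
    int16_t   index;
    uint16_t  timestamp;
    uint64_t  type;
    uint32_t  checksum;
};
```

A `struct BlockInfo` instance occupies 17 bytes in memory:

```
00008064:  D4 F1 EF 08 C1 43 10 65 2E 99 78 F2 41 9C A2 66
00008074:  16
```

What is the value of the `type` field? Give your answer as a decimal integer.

4832473650986283585

`type` follows `entries` (1 B), `index` (2 B), `timestamp` (2 B), so it starts at offset 1 + 2 + 2 = 5 and occupies 8 bytes.
Bytes at offsets 5..12: 43 10 65 2E 99 78 F2 41.
Big-endian: lowest address holds the most-significant byte.
The bytes are already most-significant first: 0x4310652E9978F241.
0x4310652E9978F241 = 4832473650986283585.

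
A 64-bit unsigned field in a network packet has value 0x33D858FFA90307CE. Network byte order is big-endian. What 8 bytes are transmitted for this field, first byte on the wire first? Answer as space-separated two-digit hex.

33 D8 58 FF A9 03 07 CE

Split into bytes (most-significant first): 33 D8 58 FF A9 03 07 CE.
Big-endian stores the most-significant byte at the lowest address.
So the memory order matches the most-significant-first order: 33 D8 58 FF A9 03 07 CE.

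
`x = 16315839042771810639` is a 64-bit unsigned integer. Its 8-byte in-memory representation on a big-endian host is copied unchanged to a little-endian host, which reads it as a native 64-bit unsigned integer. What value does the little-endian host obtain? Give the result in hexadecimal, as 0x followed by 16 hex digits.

0x4FF9DC142A816DE2

16315839042771810639 in 64-bit hexadecimal is 0xE26D812A14DCF94F.
Stored big-endian, the bytes at ascending addresses are E2 6D 81 2A 14 DC F9 4F.
Read back as little-endian, the first byte is least significant, giving 0x4FF9DC142A816DE2.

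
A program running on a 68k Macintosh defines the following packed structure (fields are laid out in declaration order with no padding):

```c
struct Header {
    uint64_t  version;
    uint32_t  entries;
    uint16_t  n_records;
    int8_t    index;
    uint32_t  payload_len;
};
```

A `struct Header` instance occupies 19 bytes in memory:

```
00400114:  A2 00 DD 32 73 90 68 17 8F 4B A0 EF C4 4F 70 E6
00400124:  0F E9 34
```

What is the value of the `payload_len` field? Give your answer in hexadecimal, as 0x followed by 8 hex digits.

`payload_len` follows `version` (8 B), `entries` (4 B), `n_records` (2 B), `index` (1 B), so it starts at offset 8 + 4 + 2 + 1 = 15 and occupies 4 bytes.
Bytes at offsets 15..18: E6 0F E9 34.
In big-endian order the high byte comes first in memory.
The bytes are already most-significant first: 0xE60FE934.

0xE60FE934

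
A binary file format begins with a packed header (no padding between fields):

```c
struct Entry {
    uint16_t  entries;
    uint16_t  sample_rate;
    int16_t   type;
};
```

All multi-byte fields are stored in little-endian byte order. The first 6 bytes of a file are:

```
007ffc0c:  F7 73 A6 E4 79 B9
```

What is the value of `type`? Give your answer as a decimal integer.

`type` follows `entries` (2 B), `sample_rate` (2 B), so it starts at offset 2 + 2 = 4 and occupies 2 bytes.
Bytes at offsets 4..5: 79 B9.
Little-endian stores the least-significant byte at the lowest address.
Reassemble most-significant byte first: B9 79 → 0xB979.
Top bit is set, so as a signed 16-bit value this is 0xB979 − 2^16 = -18055.

-18055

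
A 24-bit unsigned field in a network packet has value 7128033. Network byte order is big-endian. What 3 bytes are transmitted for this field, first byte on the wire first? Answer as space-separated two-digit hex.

7128033 in hexadecimal, padded to 24 bits, is 0x6CC3E1.
Split into bytes (most-significant first): 6C C3 E1.
Big-endian stores the most-significant byte at the lowest address.
So the memory order matches the most-significant-first order: 6C C3 E1.

6C C3 E1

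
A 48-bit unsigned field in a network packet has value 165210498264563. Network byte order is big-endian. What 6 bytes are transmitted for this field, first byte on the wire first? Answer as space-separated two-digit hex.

165210498264563 in hexadecimal, padded to 48 bits, is 0x9642110FEDF3.
Split into bytes (most-significant first): 96 42 11 0F ED F3.
In big-endian order the high byte comes first in memory.
So the memory order matches the most-significant-first order: 96 42 11 0F ED F3.

96 42 11 0F ED F3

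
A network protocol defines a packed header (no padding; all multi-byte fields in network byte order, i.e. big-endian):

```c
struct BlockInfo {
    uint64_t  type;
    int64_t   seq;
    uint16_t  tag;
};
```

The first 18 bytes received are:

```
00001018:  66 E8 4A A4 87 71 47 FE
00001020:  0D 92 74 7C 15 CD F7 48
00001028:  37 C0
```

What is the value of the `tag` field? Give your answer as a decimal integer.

`tag` follows `type` (8 B), `seq` (8 B), so it starts at offset 8 + 8 = 16 and occupies 2 bytes.
Bytes at offsets 16..17: 37 C0.
Big-endian: lowest address holds the most-significant byte.
The bytes are already most-significant first: 0x37C0.
0x37C0 = 14272.

14272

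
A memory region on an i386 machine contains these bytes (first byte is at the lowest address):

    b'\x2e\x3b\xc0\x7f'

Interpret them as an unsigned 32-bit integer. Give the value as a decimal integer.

In little-endian order the low byte comes first in memory.
Reassemble most-significant byte first: 7F C0 3B 2E → 0x7FC03B2E.
0x7FC03B2E = 2143304494.

2143304494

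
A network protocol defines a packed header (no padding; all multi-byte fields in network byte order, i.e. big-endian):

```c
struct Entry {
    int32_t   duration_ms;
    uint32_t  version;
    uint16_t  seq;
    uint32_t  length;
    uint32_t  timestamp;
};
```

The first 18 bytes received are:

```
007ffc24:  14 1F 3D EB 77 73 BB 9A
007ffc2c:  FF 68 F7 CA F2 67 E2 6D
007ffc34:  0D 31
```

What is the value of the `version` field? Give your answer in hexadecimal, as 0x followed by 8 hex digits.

0x7773BB9A

`version` follows `duration_ms` (4 bytes), so it starts at byte offset 4 and occupies 4 bytes.
Bytes at offsets 4..7: 77 73 BB 9A.
In big-endian order the high byte comes first in memory.
The bytes are already most-significant first: 0x7773BB9A.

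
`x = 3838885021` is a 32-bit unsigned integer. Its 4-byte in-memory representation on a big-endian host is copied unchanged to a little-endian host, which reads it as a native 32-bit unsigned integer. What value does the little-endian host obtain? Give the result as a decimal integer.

3838885021 in 32-bit hexadecimal is 0xE4D0BC9D.
Stored big-endian, the bytes at ascending addresses are E4 D0 BC 9D.
Read back as little-endian, the first byte is least significant, giving 0x9DBCD0E4.
0x9DBCD0E4 = 2646397156.

2646397156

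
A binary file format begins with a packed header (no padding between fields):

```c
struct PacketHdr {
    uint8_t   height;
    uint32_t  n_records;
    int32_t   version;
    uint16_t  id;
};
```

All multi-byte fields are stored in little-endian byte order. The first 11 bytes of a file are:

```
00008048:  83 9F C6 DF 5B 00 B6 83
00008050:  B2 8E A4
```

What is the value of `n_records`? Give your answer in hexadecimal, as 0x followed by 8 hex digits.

0x5BDFC69F

`n_records` follows `height` (1 byte), so it starts at byte offset 1 and occupies 4 bytes.
Bytes at offsets 1..4: 9F C6 DF 5B.
Little-endian stores the least-significant byte at the lowest address.
Reassemble most-significant byte first: 5B DF C6 9F → 0x5BDFC69F.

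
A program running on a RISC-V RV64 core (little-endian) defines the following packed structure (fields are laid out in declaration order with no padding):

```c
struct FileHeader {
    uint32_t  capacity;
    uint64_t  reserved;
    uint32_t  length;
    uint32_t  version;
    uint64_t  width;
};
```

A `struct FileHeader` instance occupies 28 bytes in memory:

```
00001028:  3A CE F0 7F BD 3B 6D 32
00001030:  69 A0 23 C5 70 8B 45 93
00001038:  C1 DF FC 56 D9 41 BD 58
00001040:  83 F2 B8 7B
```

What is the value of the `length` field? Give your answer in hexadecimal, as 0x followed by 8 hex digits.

0x93458B70

`length` follows `capacity` (4 B), `reserved` (8 B), so it starts at offset 4 + 8 = 12 and occupies 4 bytes.
Bytes at offsets 12..15: 70 8B 45 93.
Little-endian stores the least-significant byte at the lowest address.
Reassemble most-significant byte first: 93 45 8B 70 → 0x93458B70.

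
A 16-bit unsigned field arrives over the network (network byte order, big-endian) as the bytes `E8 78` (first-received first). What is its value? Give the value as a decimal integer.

In big-endian order the high byte comes first in memory.
The bytes are already most-significant first: 0xE878.
0xE878 = 59512.

59512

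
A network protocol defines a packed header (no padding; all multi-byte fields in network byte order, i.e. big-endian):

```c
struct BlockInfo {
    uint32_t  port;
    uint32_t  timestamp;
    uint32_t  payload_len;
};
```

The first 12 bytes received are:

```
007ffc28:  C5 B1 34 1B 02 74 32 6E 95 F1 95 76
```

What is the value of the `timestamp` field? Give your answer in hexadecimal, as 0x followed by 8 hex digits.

0x0274326E

`timestamp` follows `port` (4 bytes), so it starts at byte offset 4 and occupies 4 bytes.
Bytes at offsets 4..7: 02 74 32 6E.
In big-endian order the high byte comes first in memory.
The bytes are already most-significant first: 0x0274326E.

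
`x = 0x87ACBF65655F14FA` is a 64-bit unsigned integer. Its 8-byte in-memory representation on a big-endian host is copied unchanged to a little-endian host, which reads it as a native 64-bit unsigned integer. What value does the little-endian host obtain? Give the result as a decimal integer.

18020132898119593095

Stored big-endian, the bytes at ascending addresses are 87 AC BF 65 65 5F 14 FA.
Read back as little-endian, the first byte is least significant, giving 0xFA145F6565BFAC87.
0xFA145F6565BFAC87 = 18020132898119593095.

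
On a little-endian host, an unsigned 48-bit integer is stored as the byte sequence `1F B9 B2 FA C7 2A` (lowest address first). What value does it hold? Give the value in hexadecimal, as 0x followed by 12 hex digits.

0x2AC7FAB2B91F

In little-endian order the low byte comes first in memory.
Reassemble most-significant byte first: 2A C7 FA B2 B9 1F → 0x2AC7FAB2B91F.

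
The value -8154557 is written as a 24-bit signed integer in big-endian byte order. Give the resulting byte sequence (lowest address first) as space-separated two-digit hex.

83 92 43

Two's complement of -8154557 in 24 bits: 8154557 = 0x7C6DBD; invert → 0x839242; add 1 → 0x839243.
Split into bytes (most-significant first): 83 92 43.
In big-endian order the high byte comes first in memory.
So the memory order matches the most-significant-first order: 83 92 43.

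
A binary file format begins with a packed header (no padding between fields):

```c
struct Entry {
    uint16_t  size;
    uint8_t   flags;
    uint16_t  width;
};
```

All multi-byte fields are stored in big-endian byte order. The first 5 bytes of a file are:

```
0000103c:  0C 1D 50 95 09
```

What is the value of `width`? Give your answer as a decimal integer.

`width` follows `size` (2 B), `flags` (1 B), so it starts at offset 2 + 1 = 3 and occupies 2 bytes.
Bytes at offsets 3..4: 95 09.
Big-endian stores the most-significant byte at the lowest address.
The bytes are already most-significant first: 0x9509.
0x9509 = 38153.

38153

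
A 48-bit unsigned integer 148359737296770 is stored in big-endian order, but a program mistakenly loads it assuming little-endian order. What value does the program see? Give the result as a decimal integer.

148359737296770 in 48-bit hexadecimal is 0x86EEB170C782.
Stored big-endian, the bytes at ascending addresses are 86 EE B1 70 C7 82.
Read back as little-endian, the first byte is least significant, giving 0x82C770B1EE86.
0x82C770B1EE86 = 143793100811910.

143793100811910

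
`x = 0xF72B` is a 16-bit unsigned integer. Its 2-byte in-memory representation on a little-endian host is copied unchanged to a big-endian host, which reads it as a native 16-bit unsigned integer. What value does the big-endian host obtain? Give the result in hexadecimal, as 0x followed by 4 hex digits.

Stored little-endian, the bytes at ascending addresses are 2B F7.
Read back as big-endian, the last byte is least significant, giving 0x2BF7.

0x2BF7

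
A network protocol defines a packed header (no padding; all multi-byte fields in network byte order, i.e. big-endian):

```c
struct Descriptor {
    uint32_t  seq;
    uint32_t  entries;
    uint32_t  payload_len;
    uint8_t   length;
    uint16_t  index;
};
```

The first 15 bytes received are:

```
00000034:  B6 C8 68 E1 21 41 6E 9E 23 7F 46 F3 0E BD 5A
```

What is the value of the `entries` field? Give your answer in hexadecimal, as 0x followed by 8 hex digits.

0x21416E9E

`entries` follows `seq` (4 bytes), so it starts at byte offset 4 and occupies 4 bytes.
Bytes at offsets 4..7: 21 41 6E 9E.
Big-endian stores the most-significant byte at the lowest address.
The bytes are already most-significant first: 0x21416E9E.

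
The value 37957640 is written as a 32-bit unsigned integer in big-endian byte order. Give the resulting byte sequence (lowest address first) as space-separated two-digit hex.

02 43 30 08

37957640 in hexadecimal, padded to 32 bits, is 0x02433008.
Split into bytes (most-significant first): 02 43 30 08.
In big-endian order the high byte comes first in memory.
So the memory order matches the most-significant-first order: 02 43 30 08.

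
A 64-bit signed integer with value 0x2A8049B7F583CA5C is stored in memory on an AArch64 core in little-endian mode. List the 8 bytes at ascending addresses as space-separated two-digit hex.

5C CA 83 F5 B7 49 80 2A

Split into bytes (most-significant first): 2A 80 49 B7 F5 83 CA 5C.
Little-endian stores the least-significant byte at the lowest address.
So at ascending addresses the bytes are 5C CA 83 F5 B7 49 80 2A.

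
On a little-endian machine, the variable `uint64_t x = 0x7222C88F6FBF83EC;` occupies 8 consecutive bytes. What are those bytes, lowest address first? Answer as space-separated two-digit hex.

EC 83 BF 6F 8F C8 22 72

Split into bytes (most-significant first): 72 22 C8 8F 6F BF 83 EC.
Little-endian stores the least-significant byte at the lowest address.
So at ascending addresses the bytes are EC 83 BF 6F 8F C8 22 72.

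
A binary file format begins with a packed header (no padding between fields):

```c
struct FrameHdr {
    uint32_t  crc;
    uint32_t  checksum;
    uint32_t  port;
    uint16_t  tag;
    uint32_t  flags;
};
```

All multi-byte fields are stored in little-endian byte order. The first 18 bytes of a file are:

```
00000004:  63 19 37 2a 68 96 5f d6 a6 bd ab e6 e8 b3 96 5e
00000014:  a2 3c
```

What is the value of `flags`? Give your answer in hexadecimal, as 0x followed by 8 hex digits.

0x3CA25E96

`flags` follows `crc` (4 B), `checksum` (4 B), `port` (4 B), `tag` (2 B), so it starts at offset 4 + 4 + 4 + 2 = 14 and occupies 4 bytes.
Bytes at offsets 14..17: 96 5E A2 3C.
Little-endian: lowest address holds the least-significant byte.
Reassemble most-significant byte first: 3C A2 5E 96 → 0x3CA25E96.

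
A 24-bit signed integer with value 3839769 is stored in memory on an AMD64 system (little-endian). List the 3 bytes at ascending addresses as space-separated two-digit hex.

3839769 in hexadecimal, padded to 24 bits, is 0x3A9719.
Split into bytes (most-significant first): 3A 97 19.
In little-endian order the low byte comes first in memory.
So at ascending addresses the bytes are 19 97 3A.

19 97 3A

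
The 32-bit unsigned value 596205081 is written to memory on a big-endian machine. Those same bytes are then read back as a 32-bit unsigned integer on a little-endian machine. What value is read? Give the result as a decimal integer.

425625891

596205081 in 32-bit hexadecimal is 0x23895E19.
Stored big-endian, the bytes at ascending addresses are 23 89 5E 19.
Read back as little-endian, the first byte is least significant, giving 0x195E8923.
0x195E8923 = 425625891.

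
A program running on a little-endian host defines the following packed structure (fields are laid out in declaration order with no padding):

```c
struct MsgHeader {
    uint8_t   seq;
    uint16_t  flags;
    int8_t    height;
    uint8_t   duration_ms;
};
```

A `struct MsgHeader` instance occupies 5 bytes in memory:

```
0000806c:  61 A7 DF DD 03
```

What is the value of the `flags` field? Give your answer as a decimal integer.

57255

`flags` follows `seq` (1 byte), so it starts at byte offset 1 and occupies 2 bytes.
Bytes at offsets 1..2: A7 DF.
Little-endian stores the least-significant byte at the lowest address.
Reassemble most-significant byte first: DF A7 → 0xDFA7.
0xDFA7 = 57255.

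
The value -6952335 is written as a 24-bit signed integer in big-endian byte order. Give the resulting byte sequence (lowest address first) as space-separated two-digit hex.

Two's complement of -6952335 in 24 bits: 6952335 = 0x6A158F; invert → 0x95EA70; add 1 → 0x95EA71.
Split into bytes (most-significant first): 95 EA 71.
Big-endian: lowest address holds the most-significant byte.
So the memory order matches the most-significant-first order: 95 EA 71.

95 EA 71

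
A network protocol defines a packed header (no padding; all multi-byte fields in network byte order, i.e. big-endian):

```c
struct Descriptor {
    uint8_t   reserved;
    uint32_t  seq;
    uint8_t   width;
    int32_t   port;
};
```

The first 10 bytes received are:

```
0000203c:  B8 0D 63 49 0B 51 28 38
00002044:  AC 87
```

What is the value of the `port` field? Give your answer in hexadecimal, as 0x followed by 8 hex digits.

0x2838AC87

`port` follows `reserved` (1 B), `seq` (4 B), `width` (1 B), so it starts at offset 1 + 4 + 1 = 6 and occupies 4 bytes.
Bytes at offsets 6..9: 28 38 AC 87.
Big-endian stores the most-significant byte at the lowest address.
The bytes are already most-significant first: 0x2838AC87.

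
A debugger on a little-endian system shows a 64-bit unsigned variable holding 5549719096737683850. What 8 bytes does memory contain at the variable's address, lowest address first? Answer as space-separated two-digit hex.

8A 59 40 64 1D 90 04 4D

5549719096737683850 in hexadecimal, padded to 64 bits, is 0x4D04901D6440598A.
Split into bytes (most-significant first): 4D 04 90 1D 64 40 59 8A.
In little-endian order the low byte comes first in memory.
So at ascending addresses the bytes are 8A 59 40 64 1D 90 04 4D.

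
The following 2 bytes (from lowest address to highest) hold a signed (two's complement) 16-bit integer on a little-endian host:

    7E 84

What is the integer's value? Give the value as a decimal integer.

Little-endian stores the least-significant byte at the lowest address.
Reassemble most-significant byte first: 84 7E → 0x847E.
Top bit is set, so as a signed 16-bit value this is 0x847E − 2^16 = -31618.

-31618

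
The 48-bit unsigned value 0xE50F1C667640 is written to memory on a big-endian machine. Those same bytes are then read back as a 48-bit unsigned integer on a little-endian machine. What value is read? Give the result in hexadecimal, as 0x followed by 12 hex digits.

0x4076661C0FE5

Stored big-endian, the bytes at ascending addresses are E5 0F 1C 66 76 40.
Read back as little-endian, the first byte is least significant, giving 0x4076661C0FE5.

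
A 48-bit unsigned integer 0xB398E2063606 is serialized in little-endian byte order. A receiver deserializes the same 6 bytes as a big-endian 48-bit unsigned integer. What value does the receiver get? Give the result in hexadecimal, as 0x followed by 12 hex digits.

Stored little-endian, the bytes at ascending addresses are 06 36 06 E2 98 B3.
Read back as big-endian, the last byte is least significant, giving 0x063606E298B3.

0x063606E298B3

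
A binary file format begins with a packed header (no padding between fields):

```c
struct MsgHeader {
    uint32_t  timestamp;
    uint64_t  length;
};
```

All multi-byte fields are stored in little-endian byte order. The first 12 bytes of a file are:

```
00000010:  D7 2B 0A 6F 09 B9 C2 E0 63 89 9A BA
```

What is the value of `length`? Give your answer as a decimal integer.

`length` follows `timestamp` (4 bytes), so it starts at byte offset 4 and occupies 8 bytes.
Bytes at offsets 4..11: 09 B9 C2 E0 63 89 9A BA.
Little-endian stores the least-significant byte at the lowest address.
Reassemble most-significant byte first: BA 9A 89 63 E0 C2 B9 09 → 0xBA9A8963E0C2B909.
0xBA9A8963E0C2B909 = 13446210699533662473.

13446210699533662473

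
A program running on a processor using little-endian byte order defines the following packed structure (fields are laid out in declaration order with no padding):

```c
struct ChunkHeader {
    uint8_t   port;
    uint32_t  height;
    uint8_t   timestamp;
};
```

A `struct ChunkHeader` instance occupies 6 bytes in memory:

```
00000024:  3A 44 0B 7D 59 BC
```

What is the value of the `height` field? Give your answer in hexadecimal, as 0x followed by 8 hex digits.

0x597D0B44

`height` follows `port` (1 byte), so it starts at byte offset 1 and occupies 4 bytes.
Bytes at offsets 1..4: 44 0B 7D 59.
Little-endian: lowest address holds the least-significant byte.
Reassemble most-significant byte first: 59 7D 0B 44 → 0x597D0B44.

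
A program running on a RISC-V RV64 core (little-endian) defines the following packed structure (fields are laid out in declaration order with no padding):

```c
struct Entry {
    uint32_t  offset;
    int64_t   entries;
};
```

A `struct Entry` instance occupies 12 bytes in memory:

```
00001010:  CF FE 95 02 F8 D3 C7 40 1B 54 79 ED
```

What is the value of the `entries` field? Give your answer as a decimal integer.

`entries` follows `offset` (4 bytes), so it starts at byte offset 4 and occupies 8 bytes.
Bytes at offsets 4..11: F8 D3 C7 40 1B 54 79 ED.
Little-endian stores the least-significant byte at the lowest address.
Reassemble most-significant byte first: ED 79 54 1B 40 C7 D3 F8 → 0xED79541B40C7D3F8.
Top bit is set, so as a signed 64-bit value this is 0xED79541B40C7D3F8 − 2^64 = -1334943338510953480.

-1334943338510953480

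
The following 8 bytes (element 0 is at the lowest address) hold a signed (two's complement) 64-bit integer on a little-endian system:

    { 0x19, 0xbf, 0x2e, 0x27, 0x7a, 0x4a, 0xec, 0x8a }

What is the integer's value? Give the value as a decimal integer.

-8436286113467941095

Little-endian: lowest address holds the least-significant byte.
Reassemble most-significant byte first: 8A EC 4A 7A 27 2E BF 19 → 0x8AEC4A7A272EBF19.
Top bit is set, so as a signed 64-bit value this is 0x8AEC4A7A272EBF19 − 2^64 = -8436286113467941095.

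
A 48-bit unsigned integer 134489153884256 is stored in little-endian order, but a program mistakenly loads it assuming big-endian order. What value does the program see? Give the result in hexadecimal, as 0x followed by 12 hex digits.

0x60503E32517A

134489153884256 in 48-bit hexadecimal is 0x7A51323E5060.
Stored little-endian, the bytes at ascending addresses are 60 50 3E 32 51 7A.
Read back as big-endian, the last byte is least significant, giving 0x60503E32517A.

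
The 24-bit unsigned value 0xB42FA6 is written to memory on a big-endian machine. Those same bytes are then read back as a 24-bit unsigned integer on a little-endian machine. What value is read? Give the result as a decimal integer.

10891188

Stored big-endian, the bytes at ascending addresses are B4 2F A6.
Read back as little-endian, the first byte is least significant, giving 0xA62FB4.
0xA62FB4 = 10891188.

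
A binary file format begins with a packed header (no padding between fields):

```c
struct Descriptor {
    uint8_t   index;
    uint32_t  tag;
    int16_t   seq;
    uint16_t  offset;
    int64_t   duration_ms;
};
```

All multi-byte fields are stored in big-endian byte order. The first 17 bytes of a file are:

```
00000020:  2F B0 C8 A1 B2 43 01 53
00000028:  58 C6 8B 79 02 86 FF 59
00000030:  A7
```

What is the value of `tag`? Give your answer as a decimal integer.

`tag` follows `index` (1 byte), so it starts at byte offset 1 and occupies 4 bytes.
Bytes at offsets 1..4: B0 C8 A1 B2.
Big-endian stores the most-significant byte at the lowest address.
The bytes are already most-significant first: 0xB0C8A1B2.
0xB0C8A1B2 = 2965938610.

2965938610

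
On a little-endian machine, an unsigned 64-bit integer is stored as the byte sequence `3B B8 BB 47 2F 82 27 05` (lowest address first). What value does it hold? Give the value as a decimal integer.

371408633859913787

Little-endian: lowest address holds the least-significant byte.
Reassemble most-significant byte first: 05 27 82 2F 47 BB B8 3B → 0x0527822F47BBB83B.
0x0527822F47BBB83B = 371408633859913787.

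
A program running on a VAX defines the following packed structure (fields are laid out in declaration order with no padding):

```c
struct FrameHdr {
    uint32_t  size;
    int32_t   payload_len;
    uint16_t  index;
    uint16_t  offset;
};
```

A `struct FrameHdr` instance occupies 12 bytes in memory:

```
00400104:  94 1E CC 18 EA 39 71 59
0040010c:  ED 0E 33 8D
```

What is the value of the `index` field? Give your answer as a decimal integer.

3821

`index` follows `size` (4 B), `payload_len` (4 B), so it starts at offset 4 + 4 = 8 and occupies 2 bytes.
Bytes at offsets 8..9: ED 0E.
Little-endian: lowest address holds the least-significant byte.
Reassemble most-significant byte first: 0E ED → 0x0EED.
0x0EED = 3821.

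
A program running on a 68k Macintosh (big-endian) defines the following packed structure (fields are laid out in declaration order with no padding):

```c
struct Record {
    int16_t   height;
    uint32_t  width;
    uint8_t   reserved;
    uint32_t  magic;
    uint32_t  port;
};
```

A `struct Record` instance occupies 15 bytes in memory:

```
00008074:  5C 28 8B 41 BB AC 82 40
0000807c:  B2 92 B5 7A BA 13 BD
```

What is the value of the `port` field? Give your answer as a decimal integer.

`port` follows `height` (2 B), `width` (4 B), `reserved` (1 B), `magic` (4 B), so it starts at offset 2 + 4 + 1 + 4 = 11 and occupies 4 bytes.
Bytes at offsets 11..14: 7A BA 13 BD.
Big-endian stores the most-significant byte at the lowest address.
The bytes are already most-significant first: 0x7ABA13BD.
0x7ABA13BD = 2059015101.

2059015101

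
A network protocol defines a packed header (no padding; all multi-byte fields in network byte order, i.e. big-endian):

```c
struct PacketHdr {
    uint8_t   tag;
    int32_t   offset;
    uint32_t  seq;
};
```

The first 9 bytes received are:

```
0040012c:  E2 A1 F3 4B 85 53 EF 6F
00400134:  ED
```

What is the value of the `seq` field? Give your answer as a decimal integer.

`seq` follows `tag` (1 B), `offset` (4 B), so it starts at offset 1 + 4 = 5 and occupies 4 bytes.
Bytes at offsets 5..8: 53 EF 6F ED.
Big-endian stores the most-significant byte at the lowest address.
The bytes are already most-significant first: 0x53EF6FED.
0x53EF6FED = 1408200685.

1408200685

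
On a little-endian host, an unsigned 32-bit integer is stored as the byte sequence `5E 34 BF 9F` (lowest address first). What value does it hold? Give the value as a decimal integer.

2680108126

Little-endian: lowest address holds the least-significant byte.
Reassemble most-significant byte first: 9F BF 34 5E → 0x9FBF345E.
0x9FBF345E = 2680108126.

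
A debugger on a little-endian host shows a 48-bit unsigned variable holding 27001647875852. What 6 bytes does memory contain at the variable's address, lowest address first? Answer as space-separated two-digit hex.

27001647875852 in hexadecimal, padded to 48 bits, is 0x188ECFA1470C.
Split into bytes (most-significant first): 18 8E CF A1 47 0C.
Little-endian: lowest address holds the least-significant byte.
So at ascending addresses the bytes are 0C 47 A1 CF 8E 18.

0C 47 A1 CF 8E 18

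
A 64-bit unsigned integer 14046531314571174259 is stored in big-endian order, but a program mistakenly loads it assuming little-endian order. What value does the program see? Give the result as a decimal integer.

8314043020417560514

14046531314571174259 in 64-bit hexadecimal is 0xC2EF4DCF136A6173.
Stored big-endian, the bytes at ascending addresses are C2 EF 4D CF 13 6A 61 73.
Read back as little-endian, the first byte is least significant, giving 0x73616A13CF4DEFC2.
0x73616A13CF4DEFC2 = 8314043020417560514.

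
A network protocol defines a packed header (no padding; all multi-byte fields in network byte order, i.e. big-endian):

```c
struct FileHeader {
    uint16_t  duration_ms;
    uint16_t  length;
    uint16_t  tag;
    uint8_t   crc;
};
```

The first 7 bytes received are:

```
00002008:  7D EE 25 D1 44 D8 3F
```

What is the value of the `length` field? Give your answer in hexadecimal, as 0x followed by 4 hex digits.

`length` follows `duration_ms` (2 bytes), so it starts at byte offset 2 and occupies 2 bytes.
Bytes at offsets 2..3: 25 D1.
Big-endian: lowest address holds the most-significant byte.
The bytes are already most-significant first: 0x25D1.

0x25D1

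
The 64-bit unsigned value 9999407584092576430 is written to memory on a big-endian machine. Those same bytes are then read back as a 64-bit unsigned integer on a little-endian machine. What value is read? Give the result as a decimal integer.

12563406845035201930

9999407584092576430 in 64-bit hexadecimal is 0x8AC50837F62F5AAE.
Stored big-endian, the bytes at ascending addresses are 8A C5 08 37 F6 2F 5A AE.
Read back as little-endian, the first byte is least significant, giving 0xAE5A2FF63708C58A.
0xAE5A2FF63708C58A = 12563406845035201930.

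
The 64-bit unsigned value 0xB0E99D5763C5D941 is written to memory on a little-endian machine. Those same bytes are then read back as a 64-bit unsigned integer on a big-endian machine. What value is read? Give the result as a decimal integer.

Stored little-endian, the bytes at ascending addresses are 41 D9 C5 63 57 9D E9 B0.
Read back as big-endian, the last byte is least significant, giving 0x41D9C563579DE9B0.
0x41D9C563579DE9B0 = 4745040712873929136.

4745040712873929136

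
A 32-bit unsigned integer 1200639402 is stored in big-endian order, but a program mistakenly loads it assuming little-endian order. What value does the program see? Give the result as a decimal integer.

2857209927

1200639402 in 32-bit hexadecimal is 0x47904DAA.
Stored big-endian, the bytes at ascending addresses are 47 90 4D AA.
Read back as little-endian, the first byte is least significant, giving 0xAA4D9047.
0xAA4D9047 = 2857209927.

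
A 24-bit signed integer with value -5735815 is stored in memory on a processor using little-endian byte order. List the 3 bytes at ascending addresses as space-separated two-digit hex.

79 7A A8

Two's complement of -5735815 in 24 bits: 5735815 = 0x578587; invert → 0xA87A78; add 1 → 0xA87A79.
Split into bytes (most-significant first): A8 7A 79.
In little-endian order the low byte comes first in memory.
So at ascending addresses the bytes are 79 7A A8.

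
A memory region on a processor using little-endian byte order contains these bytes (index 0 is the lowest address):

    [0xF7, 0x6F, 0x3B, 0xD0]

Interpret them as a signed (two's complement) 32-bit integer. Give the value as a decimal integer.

-801411081

Little-endian: lowest address holds the least-significant byte.
Reassemble most-significant byte first: D0 3B 6F F7 → 0xD03B6FF7.
Top bit is set, so as a signed 32-bit value this is 0xD03B6FF7 − 2^32 = -801411081.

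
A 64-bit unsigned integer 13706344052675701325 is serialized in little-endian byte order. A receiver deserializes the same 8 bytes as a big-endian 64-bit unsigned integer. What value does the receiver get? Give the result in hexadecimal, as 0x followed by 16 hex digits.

0x4DEA05ED4BB736BE

13706344052675701325 in 64-bit hexadecimal is 0xBE36B74BED05EA4D.
Stored little-endian, the bytes at ascending addresses are 4D EA 05 ED 4B B7 36 BE.
Read back as big-endian, the last byte is least significant, giving 0x4DEA05ED4BB736BE.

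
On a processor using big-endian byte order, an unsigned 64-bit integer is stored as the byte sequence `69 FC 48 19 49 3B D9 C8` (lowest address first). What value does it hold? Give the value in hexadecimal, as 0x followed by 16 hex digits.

Big-endian stores the most-significant byte at the lowest address.
The bytes are already most-significant first: 0x69FC4819493BD9C8.

0x69FC4819493BD9C8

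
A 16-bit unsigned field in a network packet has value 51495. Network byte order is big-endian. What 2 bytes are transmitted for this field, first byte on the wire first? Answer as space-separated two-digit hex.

C9 27

51495 in hexadecimal, padded to 16 bits, is 0xC927.
Split into bytes (most-significant first): C9 27.
In big-endian order the high byte comes first in memory.
So the memory order matches the most-significant-first order: C9 27.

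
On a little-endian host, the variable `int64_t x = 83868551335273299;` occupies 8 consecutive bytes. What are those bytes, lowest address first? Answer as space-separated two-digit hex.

53 63 2A CA 00 F6 29 01

83868551335273299 in hexadecimal, padded to 64 bits, is 0x0129F600CA2A6353.
Split into bytes (most-significant first): 01 29 F6 00 CA 2A 63 53.
Little-endian stores the least-significant byte at the lowest address.
So at ascending addresses the bytes are 53 63 2A CA 00 F6 29 01.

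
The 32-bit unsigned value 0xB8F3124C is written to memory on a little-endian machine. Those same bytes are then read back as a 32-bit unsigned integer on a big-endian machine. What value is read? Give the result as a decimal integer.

1276310456

Stored little-endian, the bytes at ascending addresses are 4C 12 F3 B8.
Read back as big-endian, the last byte is least significant, giving 0x4C12F3B8.
0x4C12F3B8 = 1276310456.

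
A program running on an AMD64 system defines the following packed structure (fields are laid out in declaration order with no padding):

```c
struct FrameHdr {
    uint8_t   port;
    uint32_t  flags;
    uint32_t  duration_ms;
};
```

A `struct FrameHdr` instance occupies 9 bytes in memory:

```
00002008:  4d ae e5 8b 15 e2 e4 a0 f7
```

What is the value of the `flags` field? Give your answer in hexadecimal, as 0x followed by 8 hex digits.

`flags` follows `port` (1 byte), so it starts at byte offset 1 and occupies 4 bytes.
Bytes at offsets 1..4: AE E5 8B 15.
In little-endian order the low byte comes first in memory.
Reassemble most-significant byte first: 15 8B E5 AE → 0x158BE5AE.

0x158BE5AE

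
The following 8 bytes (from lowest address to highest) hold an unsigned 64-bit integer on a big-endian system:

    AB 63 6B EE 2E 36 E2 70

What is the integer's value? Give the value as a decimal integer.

12349833273901769328

In big-endian order the high byte comes first in memory.
The bytes are already most-significant first: 0xAB636BEE2E36E270.
0xAB636BEE2E36E270 = 12349833273901769328.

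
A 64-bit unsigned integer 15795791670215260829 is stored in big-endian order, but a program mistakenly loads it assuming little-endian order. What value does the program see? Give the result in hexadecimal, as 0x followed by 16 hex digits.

15795791670215260829 in 64-bit hexadecimal is 0xDB35ECD599413A9D.
Stored big-endian, the bytes at ascending addresses are DB 35 EC D5 99 41 3A 9D.
Read back as little-endian, the first byte is least significant, giving 0x9D3A4199D5EC35DB.

0x9D3A4199D5EC35DB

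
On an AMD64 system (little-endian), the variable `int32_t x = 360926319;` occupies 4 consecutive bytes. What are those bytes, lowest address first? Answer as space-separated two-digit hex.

360926319 in hexadecimal, padded to 32 bits, is 0x15834C6F.
Split into bytes (most-significant first): 15 83 4C 6F.
In little-endian order the low byte comes first in memory.
So at ascending addresses the bytes are 6F 4C 83 15.

6F 4C 83 15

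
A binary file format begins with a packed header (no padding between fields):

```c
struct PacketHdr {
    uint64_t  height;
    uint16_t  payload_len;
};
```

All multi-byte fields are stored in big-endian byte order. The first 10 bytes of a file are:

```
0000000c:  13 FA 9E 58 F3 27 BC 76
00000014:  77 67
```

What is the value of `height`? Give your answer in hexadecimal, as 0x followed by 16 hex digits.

`height` is the first field, at byte offset 0, occupying 8 bytes.
Bytes at offsets 0..7: 13 FA 9E 58 F3 27 BC 76.
Big-endian: lowest address holds the most-significant byte.
The bytes are already most-significant first: 0x13FA9E58F327BC76.

0x13FA9E58F327BC76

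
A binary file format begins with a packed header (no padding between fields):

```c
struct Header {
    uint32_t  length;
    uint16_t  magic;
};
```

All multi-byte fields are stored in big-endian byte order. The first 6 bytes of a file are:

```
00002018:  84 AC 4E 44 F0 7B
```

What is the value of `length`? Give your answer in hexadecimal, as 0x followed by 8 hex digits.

`length` is the first field, at byte offset 0, occupying 4 bytes.
Bytes at offsets 0..3: 84 AC 4E 44.
Big-endian stores the most-significant byte at the lowest address.
The bytes are already most-significant first: 0x84AC4E44.

0x84AC4E44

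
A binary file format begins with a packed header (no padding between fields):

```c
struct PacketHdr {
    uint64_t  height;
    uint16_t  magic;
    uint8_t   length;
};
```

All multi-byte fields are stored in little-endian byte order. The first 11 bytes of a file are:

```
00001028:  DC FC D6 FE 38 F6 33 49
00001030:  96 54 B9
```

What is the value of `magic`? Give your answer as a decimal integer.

21654

`magic` follows `height` (8 bytes), so it starts at byte offset 8 and occupies 2 bytes.
Bytes at offsets 8..9: 96 54.
Little-endian stores the least-significant byte at the lowest address.
Reassemble most-significant byte first: 54 96 → 0x5496.
0x5496 = 21654.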